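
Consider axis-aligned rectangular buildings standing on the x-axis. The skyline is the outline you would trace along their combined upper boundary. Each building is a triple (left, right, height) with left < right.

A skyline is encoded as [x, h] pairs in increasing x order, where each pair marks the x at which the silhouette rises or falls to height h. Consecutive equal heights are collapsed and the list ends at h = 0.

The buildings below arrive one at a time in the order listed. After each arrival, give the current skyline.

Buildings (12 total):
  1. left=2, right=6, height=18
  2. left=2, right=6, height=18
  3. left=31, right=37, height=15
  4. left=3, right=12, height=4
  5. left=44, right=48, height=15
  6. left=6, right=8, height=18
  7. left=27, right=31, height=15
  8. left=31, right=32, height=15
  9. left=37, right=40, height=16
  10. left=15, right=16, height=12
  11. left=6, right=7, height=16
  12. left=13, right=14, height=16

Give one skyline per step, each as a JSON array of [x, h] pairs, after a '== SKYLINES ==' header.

== SKYLINES ==
[[2,18],[6,0]]
[[2,18],[6,0]]
[[2,18],[6,0],[31,15],[37,0]]
[[2,18],[6,4],[12,0],[31,15],[37,0]]
[[2,18],[6,4],[12,0],[31,15],[37,0],[44,15],[48,0]]
[[2,18],[8,4],[12,0],[31,15],[37,0],[44,15],[48,0]]
[[2,18],[8,4],[12,0],[27,15],[37,0],[44,15],[48,0]]
[[2,18],[8,4],[12,0],[27,15],[37,0],[44,15],[48,0]]
[[2,18],[8,4],[12,0],[27,15],[37,16],[40,0],[44,15],[48,0]]
[[2,18],[8,4],[12,0],[15,12],[16,0],[27,15],[37,16],[40,0],[44,15],[48,0]]
[[2,18],[8,4],[12,0],[15,12],[16,0],[27,15],[37,16],[40,0],[44,15],[48,0]]
[[2,18],[8,4],[12,0],[13,16],[14,0],[15,12],[16,0],[27,15],[37,16],[40,0],[44,15],[48,0]]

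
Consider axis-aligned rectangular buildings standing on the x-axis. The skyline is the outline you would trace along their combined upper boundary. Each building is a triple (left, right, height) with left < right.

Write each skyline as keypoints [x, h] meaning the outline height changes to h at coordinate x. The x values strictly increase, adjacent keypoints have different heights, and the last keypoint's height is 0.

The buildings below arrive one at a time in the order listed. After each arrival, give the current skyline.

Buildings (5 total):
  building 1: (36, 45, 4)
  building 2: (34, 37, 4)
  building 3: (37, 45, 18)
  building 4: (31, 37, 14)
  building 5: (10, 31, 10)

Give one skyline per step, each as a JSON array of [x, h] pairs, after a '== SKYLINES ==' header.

== SKYLINES ==
[[36,4],[45,0]]
[[34,4],[45,0]]
[[34,4],[37,18],[45,0]]
[[31,14],[37,18],[45,0]]
[[10,10],[31,14],[37,18],[45,0]]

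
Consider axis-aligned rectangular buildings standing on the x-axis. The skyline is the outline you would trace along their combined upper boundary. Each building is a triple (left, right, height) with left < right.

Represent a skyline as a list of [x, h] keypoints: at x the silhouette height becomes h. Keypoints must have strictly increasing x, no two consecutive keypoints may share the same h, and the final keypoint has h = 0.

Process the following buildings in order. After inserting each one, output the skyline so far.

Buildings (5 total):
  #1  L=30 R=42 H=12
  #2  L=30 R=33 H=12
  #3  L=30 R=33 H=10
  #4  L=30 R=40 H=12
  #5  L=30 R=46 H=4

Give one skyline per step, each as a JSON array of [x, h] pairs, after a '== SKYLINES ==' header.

== SKYLINES ==
[[30,12],[42,0]]
[[30,12],[42,0]]
[[30,12],[42,0]]
[[30,12],[42,0]]
[[30,12],[42,4],[46,0]]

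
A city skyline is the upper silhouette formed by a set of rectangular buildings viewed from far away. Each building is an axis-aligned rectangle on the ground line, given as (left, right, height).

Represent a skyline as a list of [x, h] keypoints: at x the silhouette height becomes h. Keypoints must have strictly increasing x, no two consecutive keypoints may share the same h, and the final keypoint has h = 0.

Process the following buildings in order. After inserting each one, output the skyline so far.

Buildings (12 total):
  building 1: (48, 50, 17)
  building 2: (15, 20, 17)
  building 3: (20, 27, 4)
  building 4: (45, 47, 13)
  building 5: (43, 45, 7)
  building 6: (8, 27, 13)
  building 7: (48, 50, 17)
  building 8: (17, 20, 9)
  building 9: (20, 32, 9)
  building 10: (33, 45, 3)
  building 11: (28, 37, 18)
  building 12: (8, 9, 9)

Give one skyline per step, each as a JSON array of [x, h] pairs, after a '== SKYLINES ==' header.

== SKYLINES ==
[[48,17],[50,0]]
[[15,17],[20,0],[48,17],[50,0]]
[[15,17],[20,4],[27,0],[48,17],[50,0]]
[[15,17],[20,4],[27,0],[45,13],[47,0],[48,17],[50,0]]
[[15,17],[20,4],[27,0],[43,7],[45,13],[47,0],[48,17],[50,0]]
[[8,13],[15,17],[20,13],[27,0],[43,7],[45,13],[47,0],[48,17],[50,0]]
[[8,13],[15,17],[20,13],[27,0],[43,7],[45,13],[47,0],[48,17],[50,0]]
[[8,13],[15,17],[20,13],[27,0],[43,7],[45,13],[47,0],[48,17],[50,0]]
[[8,13],[15,17],[20,13],[27,9],[32,0],[43,7],[45,13],[47,0],[48,17],[50,0]]
[[8,13],[15,17],[20,13],[27,9],[32,0],[33,3],[43,7],[45,13],[47,0],[48,17],[50,0]]
[[8,13],[15,17],[20,13],[27,9],[28,18],[37,3],[43,7],[45,13],[47,0],[48,17],[50,0]]
[[8,13],[15,17],[20,13],[27,9],[28,18],[37,3],[43,7],[45,13],[47,0],[48,17],[50,0]]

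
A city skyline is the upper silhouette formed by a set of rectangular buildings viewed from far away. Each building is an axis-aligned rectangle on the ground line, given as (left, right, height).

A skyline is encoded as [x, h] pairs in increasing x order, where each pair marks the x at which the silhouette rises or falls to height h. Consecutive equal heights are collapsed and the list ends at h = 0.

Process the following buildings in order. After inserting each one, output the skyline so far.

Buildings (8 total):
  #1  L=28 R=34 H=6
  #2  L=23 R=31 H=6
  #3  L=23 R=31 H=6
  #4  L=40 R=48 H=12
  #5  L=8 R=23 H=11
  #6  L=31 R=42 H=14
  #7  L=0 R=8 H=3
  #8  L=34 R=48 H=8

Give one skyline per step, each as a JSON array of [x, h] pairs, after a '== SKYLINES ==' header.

== SKYLINES ==
[[28,6],[34,0]]
[[23,6],[34,0]]
[[23,6],[34,0]]
[[23,6],[34,0],[40,12],[48,0]]
[[8,11],[23,6],[34,0],[40,12],[48,0]]
[[8,11],[23,6],[31,14],[42,12],[48,0]]
[[0,3],[8,11],[23,6],[31,14],[42,12],[48,0]]
[[0,3],[8,11],[23,6],[31,14],[42,12],[48,0]]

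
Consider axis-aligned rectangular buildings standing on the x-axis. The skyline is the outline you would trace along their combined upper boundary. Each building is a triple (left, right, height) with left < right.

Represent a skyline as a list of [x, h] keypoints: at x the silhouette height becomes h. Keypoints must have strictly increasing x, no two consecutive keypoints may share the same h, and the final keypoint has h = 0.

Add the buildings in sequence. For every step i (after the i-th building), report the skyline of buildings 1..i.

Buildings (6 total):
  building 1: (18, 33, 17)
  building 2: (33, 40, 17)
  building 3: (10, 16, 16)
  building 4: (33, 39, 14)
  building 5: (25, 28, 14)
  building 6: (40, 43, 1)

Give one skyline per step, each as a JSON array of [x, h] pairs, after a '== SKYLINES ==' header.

== SKYLINES ==
[[18,17],[33,0]]
[[18,17],[40,0]]
[[10,16],[16,0],[18,17],[40,0]]
[[10,16],[16,0],[18,17],[40,0]]
[[10,16],[16,0],[18,17],[40,0]]
[[10,16],[16,0],[18,17],[40,1],[43,0]]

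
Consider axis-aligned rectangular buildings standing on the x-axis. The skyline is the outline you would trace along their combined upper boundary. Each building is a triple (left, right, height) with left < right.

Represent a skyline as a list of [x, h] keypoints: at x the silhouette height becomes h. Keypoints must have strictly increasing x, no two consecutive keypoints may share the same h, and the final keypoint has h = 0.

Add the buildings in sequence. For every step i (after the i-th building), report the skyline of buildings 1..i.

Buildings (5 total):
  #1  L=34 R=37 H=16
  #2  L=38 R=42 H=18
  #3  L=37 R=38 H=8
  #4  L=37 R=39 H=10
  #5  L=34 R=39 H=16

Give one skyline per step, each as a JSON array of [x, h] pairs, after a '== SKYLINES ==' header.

== SKYLINES ==
[[34,16],[37,0]]
[[34,16],[37,0],[38,18],[42,0]]
[[34,16],[37,8],[38,18],[42,0]]
[[34,16],[37,10],[38,18],[42,0]]
[[34,16],[38,18],[42,0]]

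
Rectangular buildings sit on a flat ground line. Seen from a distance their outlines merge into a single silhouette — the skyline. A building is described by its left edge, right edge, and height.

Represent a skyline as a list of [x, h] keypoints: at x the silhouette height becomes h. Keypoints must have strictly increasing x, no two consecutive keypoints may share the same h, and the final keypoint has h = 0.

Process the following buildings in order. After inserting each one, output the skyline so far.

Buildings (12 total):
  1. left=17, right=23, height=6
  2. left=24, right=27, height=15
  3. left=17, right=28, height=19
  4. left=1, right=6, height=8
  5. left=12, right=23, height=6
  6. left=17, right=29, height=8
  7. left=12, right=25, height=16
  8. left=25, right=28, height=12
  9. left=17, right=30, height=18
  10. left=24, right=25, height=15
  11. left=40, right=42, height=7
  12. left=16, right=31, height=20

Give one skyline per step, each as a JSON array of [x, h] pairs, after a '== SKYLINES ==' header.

== SKYLINES ==
[[17,6],[23,0]]
[[17,6],[23,0],[24,15],[27,0]]
[[17,19],[28,0]]
[[1,8],[6,0],[17,19],[28,0]]
[[1,8],[6,0],[12,6],[17,19],[28,0]]
[[1,8],[6,0],[12,6],[17,19],[28,8],[29,0]]
[[1,8],[6,0],[12,16],[17,19],[28,8],[29,0]]
[[1,8],[6,0],[12,16],[17,19],[28,8],[29,0]]
[[1,8],[6,0],[12,16],[17,19],[28,18],[30,0]]
[[1,8],[6,0],[12,16],[17,19],[28,18],[30,0]]
[[1,8],[6,0],[12,16],[17,19],[28,18],[30,0],[40,7],[42,0]]
[[1,8],[6,0],[12,16],[16,20],[31,0],[40,7],[42,0]]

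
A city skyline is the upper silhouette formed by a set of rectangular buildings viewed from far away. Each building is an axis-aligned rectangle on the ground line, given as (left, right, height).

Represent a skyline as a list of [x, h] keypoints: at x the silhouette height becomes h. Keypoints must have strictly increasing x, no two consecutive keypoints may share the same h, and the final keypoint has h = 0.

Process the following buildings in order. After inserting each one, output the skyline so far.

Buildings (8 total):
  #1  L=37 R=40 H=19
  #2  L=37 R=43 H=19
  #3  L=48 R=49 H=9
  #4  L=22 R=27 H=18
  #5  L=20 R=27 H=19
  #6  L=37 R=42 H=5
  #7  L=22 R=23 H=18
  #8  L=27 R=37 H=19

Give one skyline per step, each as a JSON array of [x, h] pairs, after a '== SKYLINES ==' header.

== SKYLINES ==
[[37,19],[40,0]]
[[37,19],[43,0]]
[[37,19],[43,0],[48,9],[49,0]]
[[22,18],[27,0],[37,19],[43,0],[48,9],[49,0]]
[[20,19],[27,0],[37,19],[43,0],[48,9],[49,0]]
[[20,19],[27,0],[37,19],[43,0],[48,9],[49,0]]
[[20,19],[27,0],[37,19],[43,0],[48,9],[49,0]]
[[20,19],[43,0],[48,9],[49,0]]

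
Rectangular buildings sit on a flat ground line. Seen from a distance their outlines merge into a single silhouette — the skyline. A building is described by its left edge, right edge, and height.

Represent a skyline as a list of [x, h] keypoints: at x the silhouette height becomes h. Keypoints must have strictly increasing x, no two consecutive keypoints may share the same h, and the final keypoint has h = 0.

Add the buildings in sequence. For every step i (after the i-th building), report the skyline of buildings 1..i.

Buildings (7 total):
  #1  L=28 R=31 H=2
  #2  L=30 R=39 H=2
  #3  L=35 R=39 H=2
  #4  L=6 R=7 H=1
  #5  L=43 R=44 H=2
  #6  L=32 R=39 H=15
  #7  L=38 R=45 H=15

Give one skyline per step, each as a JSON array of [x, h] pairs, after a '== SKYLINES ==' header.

== SKYLINES ==
[[28,2],[31,0]]
[[28,2],[39,0]]
[[28,2],[39,0]]
[[6,1],[7,0],[28,2],[39,0]]
[[6,1],[7,0],[28,2],[39,0],[43,2],[44,0]]
[[6,1],[7,0],[28,2],[32,15],[39,0],[43,2],[44,0]]
[[6,1],[7,0],[28,2],[32,15],[45,0]]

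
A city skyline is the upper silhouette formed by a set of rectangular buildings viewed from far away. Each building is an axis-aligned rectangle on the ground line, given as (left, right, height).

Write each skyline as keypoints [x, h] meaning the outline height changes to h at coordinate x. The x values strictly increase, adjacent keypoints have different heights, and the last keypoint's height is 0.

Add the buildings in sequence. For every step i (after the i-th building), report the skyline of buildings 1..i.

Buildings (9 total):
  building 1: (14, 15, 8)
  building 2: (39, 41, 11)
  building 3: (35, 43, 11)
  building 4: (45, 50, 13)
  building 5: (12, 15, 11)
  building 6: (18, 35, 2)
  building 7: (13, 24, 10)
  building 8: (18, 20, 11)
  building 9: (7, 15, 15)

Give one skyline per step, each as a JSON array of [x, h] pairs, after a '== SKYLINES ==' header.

== SKYLINES ==
[[14,8],[15,0]]
[[14,8],[15,0],[39,11],[41,0]]
[[14,8],[15,0],[35,11],[43,0]]
[[14,8],[15,0],[35,11],[43,0],[45,13],[50,0]]
[[12,11],[15,0],[35,11],[43,0],[45,13],[50,0]]
[[12,11],[15,0],[18,2],[35,11],[43,0],[45,13],[50,0]]
[[12,11],[15,10],[24,2],[35,11],[43,0],[45,13],[50,0]]
[[12,11],[15,10],[18,11],[20,10],[24,2],[35,11],[43,0],[45,13],[50,0]]
[[7,15],[15,10],[18,11],[20,10],[24,2],[35,11],[43,0],[45,13],[50,0]]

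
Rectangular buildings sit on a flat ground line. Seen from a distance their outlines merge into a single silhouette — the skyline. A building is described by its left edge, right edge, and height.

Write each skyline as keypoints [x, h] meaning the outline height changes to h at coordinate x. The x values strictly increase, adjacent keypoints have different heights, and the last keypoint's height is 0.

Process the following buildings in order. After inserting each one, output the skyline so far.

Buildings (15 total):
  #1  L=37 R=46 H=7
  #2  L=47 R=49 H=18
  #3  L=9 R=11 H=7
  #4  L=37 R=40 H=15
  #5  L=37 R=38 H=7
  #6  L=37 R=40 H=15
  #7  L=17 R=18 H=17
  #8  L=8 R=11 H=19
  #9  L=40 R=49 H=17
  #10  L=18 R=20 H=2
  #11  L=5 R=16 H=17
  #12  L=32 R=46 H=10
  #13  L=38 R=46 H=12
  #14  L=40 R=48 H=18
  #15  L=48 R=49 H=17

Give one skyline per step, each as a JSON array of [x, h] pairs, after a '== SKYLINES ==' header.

== SKYLINES ==
[[37,7],[46,0]]
[[37,7],[46,0],[47,18],[49,0]]
[[9,7],[11,0],[37,7],[46,0],[47,18],[49,0]]
[[9,7],[11,0],[37,15],[40,7],[46,0],[47,18],[49,0]]
[[9,7],[11,0],[37,15],[40,7],[46,0],[47,18],[49,0]]
[[9,7],[11,0],[37,15],[40,7],[46,0],[47,18],[49,0]]
[[9,7],[11,0],[17,17],[18,0],[37,15],[40,7],[46,0],[47,18],[49,0]]
[[8,19],[11,0],[17,17],[18,0],[37,15],[40,7],[46,0],[47,18],[49,0]]
[[8,19],[11,0],[17,17],[18,0],[37,15],[40,17],[47,18],[49,0]]
[[8,19],[11,0],[17,17],[18,2],[20,0],[37,15],[40,17],[47,18],[49,0]]
[[5,17],[8,19],[11,17],[16,0],[17,17],[18,2],[20,0],[37,15],[40,17],[47,18],[49,0]]
[[5,17],[8,19],[11,17],[16,0],[17,17],[18,2],[20,0],[32,10],[37,15],[40,17],[47,18],[49,0]]
[[5,17],[8,19],[11,17],[16,0],[17,17],[18,2],[20,0],[32,10],[37,15],[40,17],[47,18],[49,0]]
[[5,17],[8,19],[11,17],[16,0],[17,17],[18,2],[20,0],[32,10],[37,15],[40,18],[49,0]]
[[5,17],[8,19],[11,17],[16,0],[17,17],[18,2],[20,0],[32,10],[37,15],[40,18],[49,0]]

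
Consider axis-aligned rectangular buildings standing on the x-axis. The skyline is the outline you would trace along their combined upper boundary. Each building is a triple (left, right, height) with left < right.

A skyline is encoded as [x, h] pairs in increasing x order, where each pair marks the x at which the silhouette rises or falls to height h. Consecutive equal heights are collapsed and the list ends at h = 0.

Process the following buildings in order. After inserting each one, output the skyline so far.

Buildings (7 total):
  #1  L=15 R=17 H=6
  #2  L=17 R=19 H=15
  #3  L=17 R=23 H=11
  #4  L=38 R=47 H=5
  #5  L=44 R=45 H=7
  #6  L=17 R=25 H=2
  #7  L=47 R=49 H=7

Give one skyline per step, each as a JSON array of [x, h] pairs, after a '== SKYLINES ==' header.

== SKYLINES ==
[[15,6],[17,0]]
[[15,6],[17,15],[19,0]]
[[15,6],[17,15],[19,11],[23,0]]
[[15,6],[17,15],[19,11],[23,0],[38,5],[47,0]]
[[15,6],[17,15],[19,11],[23,0],[38,5],[44,7],[45,5],[47,0]]
[[15,6],[17,15],[19,11],[23,2],[25,0],[38,5],[44,7],[45,5],[47,0]]
[[15,6],[17,15],[19,11],[23,2],[25,0],[38,5],[44,7],[45,5],[47,7],[49,0]]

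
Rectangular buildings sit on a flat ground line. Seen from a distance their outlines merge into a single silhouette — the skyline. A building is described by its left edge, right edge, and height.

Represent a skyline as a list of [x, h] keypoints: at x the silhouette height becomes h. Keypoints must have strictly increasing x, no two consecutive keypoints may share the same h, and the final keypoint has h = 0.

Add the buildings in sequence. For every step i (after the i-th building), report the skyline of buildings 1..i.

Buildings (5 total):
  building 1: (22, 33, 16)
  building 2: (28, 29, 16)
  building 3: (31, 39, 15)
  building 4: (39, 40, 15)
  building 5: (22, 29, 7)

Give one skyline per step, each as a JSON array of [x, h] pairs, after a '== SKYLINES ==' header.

== SKYLINES ==
[[22,16],[33,0]]
[[22,16],[33,0]]
[[22,16],[33,15],[39,0]]
[[22,16],[33,15],[40,0]]
[[22,16],[33,15],[40,0]]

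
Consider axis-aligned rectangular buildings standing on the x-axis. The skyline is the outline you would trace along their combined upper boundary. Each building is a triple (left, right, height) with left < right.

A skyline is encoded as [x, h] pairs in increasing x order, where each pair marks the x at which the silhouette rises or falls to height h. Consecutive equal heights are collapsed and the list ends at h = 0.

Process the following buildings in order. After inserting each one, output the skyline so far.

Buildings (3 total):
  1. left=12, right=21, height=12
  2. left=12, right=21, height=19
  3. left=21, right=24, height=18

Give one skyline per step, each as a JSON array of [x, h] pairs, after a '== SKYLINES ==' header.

== SKYLINES ==
[[12,12],[21,0]]
[[12,19],[21,0]]
[[12,19],[21,18],[24,0]]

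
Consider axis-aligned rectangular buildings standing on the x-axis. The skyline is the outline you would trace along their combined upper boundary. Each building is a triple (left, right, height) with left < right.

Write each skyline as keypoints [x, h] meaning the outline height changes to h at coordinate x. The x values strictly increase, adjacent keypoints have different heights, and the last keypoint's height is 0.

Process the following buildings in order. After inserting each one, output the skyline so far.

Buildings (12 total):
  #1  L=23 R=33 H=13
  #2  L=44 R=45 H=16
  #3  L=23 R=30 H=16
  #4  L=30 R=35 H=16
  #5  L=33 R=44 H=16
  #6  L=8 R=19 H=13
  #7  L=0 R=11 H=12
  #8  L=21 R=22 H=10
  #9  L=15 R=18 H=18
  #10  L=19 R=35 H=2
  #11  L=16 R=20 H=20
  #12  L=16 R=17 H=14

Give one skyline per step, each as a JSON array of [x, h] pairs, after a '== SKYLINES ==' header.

== SKYLINES ==
[[23,13],[33,0]]
[[23,13],[33,0],[44,16],[45,0]]
[[23,16],[30,13],[33,0],[44,16],[45,0]]
[[23,16],[35,0],[44,16],[45,0]]
[[23,16],[45,0]]
[[8,13],[19,0],[23,16],[45,0]]
[[0,12],[8,13],[19,0],[23,16],[45,0]]
[[0,12],[8,13],[19,0],[21,10],[22,0],[23,16],[45,0]]
[[0,12],[8,13],[15,18],[18,13],[19,0],[21,10],[22,0],[23,16],[45,0]]
[[0,12],[8,13],[15,18],[18,13],[19,2],[21,10],[22,2],[23,16],[45,0]]
[[0,12],[8,13],[15,18],[16,20],[20,2],[21,10],[22,2],[23,16],[45,0]]
[[0,12],[8,13],[15,18],[16,20],[20,2],[21,10],[22,2],[23,16],[45,0]]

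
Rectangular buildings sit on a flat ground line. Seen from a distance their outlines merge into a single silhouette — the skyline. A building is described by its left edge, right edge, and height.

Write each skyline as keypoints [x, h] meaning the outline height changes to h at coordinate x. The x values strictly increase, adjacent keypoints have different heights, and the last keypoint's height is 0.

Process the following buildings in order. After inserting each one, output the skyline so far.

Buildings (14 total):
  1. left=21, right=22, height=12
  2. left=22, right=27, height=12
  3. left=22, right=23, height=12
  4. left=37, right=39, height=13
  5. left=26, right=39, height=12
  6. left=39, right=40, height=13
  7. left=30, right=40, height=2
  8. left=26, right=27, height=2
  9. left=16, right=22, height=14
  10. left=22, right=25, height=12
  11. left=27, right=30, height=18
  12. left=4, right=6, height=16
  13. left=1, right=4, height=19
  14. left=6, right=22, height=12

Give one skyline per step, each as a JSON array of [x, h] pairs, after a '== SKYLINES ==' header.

== SKYLINES ==
[[21,12],[22,0]]
[[21,12],[27,0]]
[[21,12],[27,0]]
[[21,12],[27,0],[37,13],[39,0]]
[[21,12],[37,13],[39,0]]
[[21,12],[37,13],[40,0]]
[[21,12],[37,13],[40,0]]
[[21,12],[37,13],[40,0]]
[[16,14],[22,12],[37,13],[40,0]]
[[16,14],[22,12],[37,13],[40,0]]
[[16,14],[22,12],[27,18],[30,12],[37,13],[40,0]]
[[4,16],[6,0],[16,14],[22,12],[27,18],[30,12],[37,13],[40,0]]
[[1,19],[4,16],[6,0],[16,14],[22,12],[27,18],[30,12],[37,13],[40,0]]
[[1,19],[4,16],[6,12],[16,14],[22,12],[27,18],[30,12],[37,13],[40,0]]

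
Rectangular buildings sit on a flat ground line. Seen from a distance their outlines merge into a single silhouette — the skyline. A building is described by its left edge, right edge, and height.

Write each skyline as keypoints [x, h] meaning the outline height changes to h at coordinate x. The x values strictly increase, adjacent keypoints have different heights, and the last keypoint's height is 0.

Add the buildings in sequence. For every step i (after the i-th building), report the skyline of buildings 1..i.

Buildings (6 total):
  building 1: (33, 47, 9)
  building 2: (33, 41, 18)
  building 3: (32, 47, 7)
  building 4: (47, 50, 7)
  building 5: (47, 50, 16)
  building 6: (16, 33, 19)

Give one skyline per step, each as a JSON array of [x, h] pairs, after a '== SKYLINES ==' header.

== SKYLINES ==
[[33,9],[47,0]]
[[33,18],[41,9],[47,0]]
[[32,7],[33,18],[41,9],[47,0]]
[[32,7],[33,18],[41,9],[47,7],[50,0]]
[[32,7],[33,18],[41,9],[47,16],[50,0]]
[[16,19],[33,18],[41,9],[47,16],[50,0]]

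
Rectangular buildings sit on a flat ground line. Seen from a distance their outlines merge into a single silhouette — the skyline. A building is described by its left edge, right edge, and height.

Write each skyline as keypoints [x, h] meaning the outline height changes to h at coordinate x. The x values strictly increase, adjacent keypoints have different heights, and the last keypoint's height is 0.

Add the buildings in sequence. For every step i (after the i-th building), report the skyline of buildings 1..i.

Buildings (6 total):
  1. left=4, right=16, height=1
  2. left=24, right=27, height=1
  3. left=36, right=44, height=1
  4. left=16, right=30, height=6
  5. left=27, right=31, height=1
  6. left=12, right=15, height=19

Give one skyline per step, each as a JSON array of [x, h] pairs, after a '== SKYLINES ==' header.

== SKYLINES ==
[[4,1],[16,0]]
[[4,1],[16,0],[24,1],[27,0]]
[[4,1],[16,0],[24,1],[27,0],[36,1],[44,0]]
[[4,1],[16,6],[30,0],[36,1],[44,0]]
[[4,1],[16,6],[30,1],[31,0],[36,1],[44,0]]
[[4,1],[12,19],[15,1],[16,6],[30,1],[31,0],[36,1],[44,0]]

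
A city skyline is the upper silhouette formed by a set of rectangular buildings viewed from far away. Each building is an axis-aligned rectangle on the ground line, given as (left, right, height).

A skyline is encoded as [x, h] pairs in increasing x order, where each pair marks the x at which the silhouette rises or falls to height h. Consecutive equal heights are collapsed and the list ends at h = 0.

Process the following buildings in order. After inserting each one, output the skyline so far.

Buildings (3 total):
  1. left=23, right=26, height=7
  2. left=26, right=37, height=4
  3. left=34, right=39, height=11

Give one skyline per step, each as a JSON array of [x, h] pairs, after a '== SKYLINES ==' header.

== SKYLINES ==
[[23,7],[26,0]]
[[23,7],[26,4],[37,0]]
[[23,7],[26,4],[34,11],[39,0]]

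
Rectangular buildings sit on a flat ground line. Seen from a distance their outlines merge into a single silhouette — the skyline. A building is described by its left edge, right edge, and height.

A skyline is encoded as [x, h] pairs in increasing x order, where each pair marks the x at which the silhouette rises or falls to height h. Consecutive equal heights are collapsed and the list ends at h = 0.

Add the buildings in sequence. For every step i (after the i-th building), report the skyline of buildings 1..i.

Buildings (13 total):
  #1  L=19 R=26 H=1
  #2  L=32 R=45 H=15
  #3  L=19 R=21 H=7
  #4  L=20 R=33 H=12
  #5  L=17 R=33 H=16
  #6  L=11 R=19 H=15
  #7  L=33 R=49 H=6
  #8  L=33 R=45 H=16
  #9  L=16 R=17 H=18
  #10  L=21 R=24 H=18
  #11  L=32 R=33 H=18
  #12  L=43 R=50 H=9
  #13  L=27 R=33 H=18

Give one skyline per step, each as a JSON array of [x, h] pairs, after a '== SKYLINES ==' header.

== SKYLINES ==
[[19,1],[26,0]]
[[19,1],[26,0],[32,15],[45,0]]
[[19,7],[21,1],[26,0],[32,15],[45,0]]
[[19,7],[20,12],[32,15],[45,0]]
[[17,16],[33,15],[45,0]]
[[11,15],[17,16],[33,15],[45,0]]
[[11,15],[17,16],[33,15],[45,6],[49,0]]
[[11,15],[17,16],[45,6],[49,0]]
[[11,15],[16,18],[17,16],[45,6],[49,0]]
[[11,15],[16,18],[17,16],[21,18],[24,16],[45,6],[49,0]]
[[11,15],[16,18],[17,16],[21,18],[24,16],[32,18],[33,16],[45,6],[49,0]]
[[11,15],[16,18],[17,16],[21,18],[24,16],[32,18],[33,16],[45,9],[50,0]]
[[11,15],[16,18],[17,16],[21,18],[24,16],[27,18],[33,16],[45,9],[50,0]]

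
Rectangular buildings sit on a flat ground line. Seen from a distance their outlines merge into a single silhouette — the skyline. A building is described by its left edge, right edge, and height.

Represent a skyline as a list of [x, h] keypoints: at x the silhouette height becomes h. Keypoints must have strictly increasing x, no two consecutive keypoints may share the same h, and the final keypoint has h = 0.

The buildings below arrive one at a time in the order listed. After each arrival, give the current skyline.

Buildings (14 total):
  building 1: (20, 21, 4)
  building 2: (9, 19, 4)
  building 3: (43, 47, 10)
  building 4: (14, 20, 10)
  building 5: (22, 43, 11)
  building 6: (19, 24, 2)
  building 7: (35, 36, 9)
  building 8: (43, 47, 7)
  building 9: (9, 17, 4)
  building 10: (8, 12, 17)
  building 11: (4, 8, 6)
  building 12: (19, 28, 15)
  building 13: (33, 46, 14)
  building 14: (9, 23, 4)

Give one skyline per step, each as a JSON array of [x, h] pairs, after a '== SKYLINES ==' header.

== SKYLINES ==
[[20,4],[21,0]]
[[9,4],[19,0],[20,4],[21,0]]
[[9,4],[19,0],[20,4],[21,0],[43,10],[47,0]]
[[9,4],[14,10],[20,4],[21,0],[43,10],[47,0]]
[[9,4],[14,10],[20,4],[21,0],[22,11],[43,10],[47,0]]
[[9,4],[14,10],[20,4],[21,2],[22,11],[43,10],[47,0]]
[[9,4],[14,10],[20,4],[21,2],[22,11],[43,10],[47,0]]
[[9,4],[14,10],[20,4],[21,2],[22,11],[43,10],[47,0]]
[[9,4],[14,10],[20,4],[21,2],[22,11],[43,10],[47,0]]
[[8,17],[12,4],[14,10],[20,4],[21,2],[22,11],[43,10],[47,0]]
[[4,6],[8,17],[12,4],[14,10],[20,4],[21,2],[22,11],[43,10],[47,0]]
[[4,6],[8,17],[12,4],[14,10],[19,15],[28,11],[43,10],[47,0]]
[[4,6],[8,17],[12,4],[14,10],[19,15],[28,11],[33,14],[46,10],[47,0]]
[[4,6],[8,17],[12,4],[14,10],[19,15],[28,11],[33,14],[46,10],[47,0]]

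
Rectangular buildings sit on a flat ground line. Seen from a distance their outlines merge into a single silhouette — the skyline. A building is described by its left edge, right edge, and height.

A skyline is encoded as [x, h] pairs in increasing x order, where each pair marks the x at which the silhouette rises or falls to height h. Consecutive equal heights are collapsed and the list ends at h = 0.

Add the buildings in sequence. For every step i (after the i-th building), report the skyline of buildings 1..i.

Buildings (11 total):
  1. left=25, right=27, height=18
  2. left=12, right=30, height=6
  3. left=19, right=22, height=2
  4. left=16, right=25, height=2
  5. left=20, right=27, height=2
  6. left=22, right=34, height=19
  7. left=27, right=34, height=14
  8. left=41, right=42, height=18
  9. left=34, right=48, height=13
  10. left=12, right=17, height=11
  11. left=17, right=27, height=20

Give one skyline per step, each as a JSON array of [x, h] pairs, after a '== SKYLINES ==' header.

== SKYLINES ==
[[25,18],[27,0]]
[[12,6],[25,18],[27,6],[30,0]]
[[12,6],[25,18],[27,6],[30,0]]
[[12,6],[25,18],[27,6],[30,0]]
[[12,6],[25,18],[27,6],[30,0]]
[[12,6],[22,19],[34,0]]
[[12,6],[22,19],[34,0]]
[[12,6],[22,19],[34,0],[41,18],[42,0]]
[[12,6],[22,19],[34,13],[41,18],[42,13],[48,0]]
[[12,11],[17,6],[22,19],[34,13],[41,18],[42,13],[48,0]]
[[12,11],[17,20],[27,19],[34,13],[41,18],[42,13],[48,0]]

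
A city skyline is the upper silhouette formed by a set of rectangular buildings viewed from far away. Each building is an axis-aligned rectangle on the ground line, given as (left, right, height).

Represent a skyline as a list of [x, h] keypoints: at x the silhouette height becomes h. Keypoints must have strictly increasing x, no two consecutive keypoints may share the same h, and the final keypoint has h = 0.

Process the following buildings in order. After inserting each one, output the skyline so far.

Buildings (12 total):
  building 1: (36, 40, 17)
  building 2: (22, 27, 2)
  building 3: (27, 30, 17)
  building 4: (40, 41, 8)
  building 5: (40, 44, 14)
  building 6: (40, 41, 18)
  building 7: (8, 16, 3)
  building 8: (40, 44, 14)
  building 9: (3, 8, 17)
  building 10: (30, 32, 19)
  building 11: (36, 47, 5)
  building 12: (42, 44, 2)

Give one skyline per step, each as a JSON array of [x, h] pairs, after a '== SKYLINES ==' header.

== SKYLINES ==
[[36,17],[40,0]]
[[22,2],[27,0],[36,17],[40,0]]
[[22,2],[27,17],[30,0],[36,17],[40,0]]
[[22,2],[27,17],[30,0],[36,17],[40,8],[41,0]]
[[22,2],[27,17],[30,0],[36,17],[40,14],[44,0]]
[[22,2],[27,17],[30,0],[36,17],[40,18],[41,14],[44,0]]
[[8,3],[16,0],[22,2],[27,17],[30,0],[36,17],[40,18],[41,14],[44,0]]
[[8,3],[16,0],[22,2],[27,17],[30,0],[36,17],[40,18],[41,14],[44,0]]
[[3,17],[8,3],[16,0],[22,2],[27,17],[30,0],[36,17],[40,18],[41,14],[44,0]]
[[3,17],[8,3],[16,0],[22,2],[27,17],[30,19],[32,0],[36,17],[40,18],[41,14],[44,0]]
[[3,17],[8,3],[16,0],[22,2],[27,17],[30,19],[32,0],[36,17],[40,18],[41,14],[44,5],[47,0]]
[[3,17],[8,3],[16,0],[22,2],[27,17],[30,19],[32,0],[36,17],[40,18],[41,14],[44,5],[47,0]]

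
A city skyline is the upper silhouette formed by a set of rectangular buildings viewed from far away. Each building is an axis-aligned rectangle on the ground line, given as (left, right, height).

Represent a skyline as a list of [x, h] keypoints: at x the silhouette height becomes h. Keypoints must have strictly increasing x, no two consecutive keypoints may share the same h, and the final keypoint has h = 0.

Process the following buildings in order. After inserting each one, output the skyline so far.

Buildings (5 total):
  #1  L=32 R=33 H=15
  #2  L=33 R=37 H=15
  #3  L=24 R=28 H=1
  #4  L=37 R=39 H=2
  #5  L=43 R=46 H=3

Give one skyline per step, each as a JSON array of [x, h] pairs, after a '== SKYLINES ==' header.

== SKYLINES ==
[[32,15],[33,0]]
[[32,15],[37,0]]
[[24,1],[28,0],[32,15],[37,0]]
[[24,1],[28,0],[32,15],[37,2],[39,0]]
[[24,1],[28,0],[32,15],[37,2],[39,0],[43,3],[46,0]]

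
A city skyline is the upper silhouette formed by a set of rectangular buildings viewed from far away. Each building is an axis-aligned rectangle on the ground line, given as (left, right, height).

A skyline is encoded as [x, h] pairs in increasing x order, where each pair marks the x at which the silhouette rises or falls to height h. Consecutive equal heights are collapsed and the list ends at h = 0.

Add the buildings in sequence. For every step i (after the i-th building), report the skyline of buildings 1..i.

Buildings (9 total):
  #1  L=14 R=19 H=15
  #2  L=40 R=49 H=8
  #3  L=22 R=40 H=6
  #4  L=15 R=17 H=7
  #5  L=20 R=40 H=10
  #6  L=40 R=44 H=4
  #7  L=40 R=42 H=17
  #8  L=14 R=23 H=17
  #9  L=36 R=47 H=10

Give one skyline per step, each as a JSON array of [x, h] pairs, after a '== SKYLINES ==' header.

== SKYLINES ==
[[14,15],[19,0]]
[[14,15],[19,0],[40,8],[49,0]]
[[14,15],[19,0],[22,6],[40,8],[49,0]]
[[14,15],[19,0],[22,6],[40,8],[49,0]]
[[14,15],[19,0],[20,10],[40,8],[49,0]]
[[14,15],[19,0],[20,10],[40,8],[49,0]]
[[14,15],[19,0],[20,10],[40,17],[42,8],[49,0]]
[[14,17],[23,10],[40,17],[42,8],[49,0]]
[[14,17],[23,10],[40,17],[42,10],[47,8],[49,0]]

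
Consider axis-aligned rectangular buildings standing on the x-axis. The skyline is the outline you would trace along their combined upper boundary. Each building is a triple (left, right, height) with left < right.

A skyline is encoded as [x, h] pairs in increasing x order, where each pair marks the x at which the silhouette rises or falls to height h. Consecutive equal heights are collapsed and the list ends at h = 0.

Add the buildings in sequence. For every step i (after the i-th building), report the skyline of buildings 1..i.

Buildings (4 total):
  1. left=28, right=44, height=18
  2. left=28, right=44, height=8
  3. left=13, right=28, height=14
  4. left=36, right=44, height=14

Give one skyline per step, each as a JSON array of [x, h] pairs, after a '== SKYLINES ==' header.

== SKYLINES ==
[[28,18],[44,0]]
[[28,18],[44,0]]
[[13,14],[28,18],[44,0]]
[[13,14],[28,18],[44,0]]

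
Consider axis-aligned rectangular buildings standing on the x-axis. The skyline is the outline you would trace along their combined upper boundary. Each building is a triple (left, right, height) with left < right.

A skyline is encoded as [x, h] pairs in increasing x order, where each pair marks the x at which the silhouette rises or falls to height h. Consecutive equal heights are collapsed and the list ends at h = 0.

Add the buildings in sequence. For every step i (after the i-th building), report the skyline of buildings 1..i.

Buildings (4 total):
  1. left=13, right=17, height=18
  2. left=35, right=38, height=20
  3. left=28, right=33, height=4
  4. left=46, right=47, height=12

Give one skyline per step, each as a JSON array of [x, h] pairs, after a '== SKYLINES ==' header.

== SKYLINES ==
[[13,18],[17,0]]
[[13,18],[17,0],[35,20],[38,0]]
[[13,18],[17,0],[28,4],[33,0],[35,20],[38,0]]
[[13,18],[17,0],[28,4],[33,0],[35,20],[38,0],[46,12],[47,0]]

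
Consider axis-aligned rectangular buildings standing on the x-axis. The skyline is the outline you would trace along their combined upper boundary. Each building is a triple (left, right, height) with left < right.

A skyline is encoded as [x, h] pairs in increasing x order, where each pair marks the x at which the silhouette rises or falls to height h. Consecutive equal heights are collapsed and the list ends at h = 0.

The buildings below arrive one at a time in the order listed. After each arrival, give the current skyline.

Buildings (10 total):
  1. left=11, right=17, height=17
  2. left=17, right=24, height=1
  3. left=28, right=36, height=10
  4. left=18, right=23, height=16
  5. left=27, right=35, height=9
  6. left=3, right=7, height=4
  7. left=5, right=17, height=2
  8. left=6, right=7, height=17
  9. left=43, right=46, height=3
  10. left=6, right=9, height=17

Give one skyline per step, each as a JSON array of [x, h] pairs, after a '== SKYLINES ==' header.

== SKYLINES ==
[[11,17],[17,0]]
[[11,17],[17,1],[24,0]]
[[11,17],[17,1],[24,0],[28,10],[36,0]]
[[11,17],[17,1],[18,16],[23,1],[24,0],[28,10],[36,0]]
[[11,17],[17,1],[18,16],[23,1],[24,0],[27,9],[28,10],[36,0]]
[[3,4],[7,0],[11,17],[17,1],[18,16],[23,1],[24,0],[27,9],[28,10],[36,0]]
[[3,4],[7,2],[11,17],[17,1],[18,16],[23,1],[24,0],[27,9],[28,10],[36,0]]
[[3,4],[6,17],[7,2],[11,17],[17,1],[18,16],[23,1],[24,0],[27,9],[28,10],[36,0]]
[[3,4],[6,17],[7,2],[11,17],[17,1],[18,16],[23,1],[24,0],[27,9],[28,10],[36,0],[43,3],[46,0]]
[[3,4],[6,17],[9,2],[11,17],[17,1],[18,16],[23,1],[24,0],[27,9],[28,10],[36,0],[43,3],[46,0]]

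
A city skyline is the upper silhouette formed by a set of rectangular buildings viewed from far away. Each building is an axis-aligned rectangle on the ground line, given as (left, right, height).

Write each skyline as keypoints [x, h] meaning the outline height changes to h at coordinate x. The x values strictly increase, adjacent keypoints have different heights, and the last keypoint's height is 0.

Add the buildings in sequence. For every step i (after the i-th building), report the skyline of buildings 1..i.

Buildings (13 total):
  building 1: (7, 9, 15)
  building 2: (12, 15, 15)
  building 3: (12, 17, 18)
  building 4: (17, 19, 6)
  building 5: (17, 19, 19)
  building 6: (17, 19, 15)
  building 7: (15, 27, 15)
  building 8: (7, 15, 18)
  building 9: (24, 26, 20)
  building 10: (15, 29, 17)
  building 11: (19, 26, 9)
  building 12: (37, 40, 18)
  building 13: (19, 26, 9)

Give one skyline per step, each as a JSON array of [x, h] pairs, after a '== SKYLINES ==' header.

== SKYLINES ==
[[7,15],[9,0]]
[[7,15],[9,0],[12,15],[15,0]]
[[7,15],[9,0],[12,18],[17,0]]
[[7,15],[9,0],[12,18],[17,6],[19,0]]
[[7,15],[9,0],[12,18],[17,19],[19,0]]
[[7,15],[9,0],[12,18],[17,19],[19,0]]
[[7,15],[9,0],[12,18],[17,19],[19,15],[27,0]]
[[7,18],[17,19],[19,15],[27,0]]
[[7,18],[17,19],[19,15],[24,20],[26,15],[27,0]]
[[7,18],[17,19],[19,17],[24,20],[26,17],[29,0]]
[[7,18],[17,19],[19,17],[24,20],[26,17],[29,0]]
[[7,18],[17,19],[19,17],[24,20],[26,17],[29,0],[37,18],[40,0]]
[[7,18],[17,19],[19,17],[24,20],[26,17],[29,0],[37,18],[40,0]]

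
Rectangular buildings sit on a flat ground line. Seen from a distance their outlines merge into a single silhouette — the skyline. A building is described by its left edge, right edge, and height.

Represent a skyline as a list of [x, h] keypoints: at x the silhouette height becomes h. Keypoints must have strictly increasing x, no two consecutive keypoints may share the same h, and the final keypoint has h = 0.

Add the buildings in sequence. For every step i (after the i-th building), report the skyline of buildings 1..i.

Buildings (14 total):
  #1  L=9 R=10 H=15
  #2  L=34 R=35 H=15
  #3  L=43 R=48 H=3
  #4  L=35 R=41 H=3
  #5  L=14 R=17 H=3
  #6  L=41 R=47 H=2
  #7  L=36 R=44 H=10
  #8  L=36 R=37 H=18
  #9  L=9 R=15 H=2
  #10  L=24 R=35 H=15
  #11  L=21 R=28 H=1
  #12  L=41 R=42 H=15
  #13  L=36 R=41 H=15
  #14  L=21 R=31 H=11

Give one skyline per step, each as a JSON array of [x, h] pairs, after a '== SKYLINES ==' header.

== SKYLINES ==
[[9,15],[10,0]]
[[9,15],[10,0],[34,15],[35,0]]
[[9,15],[10,0],[34,15],[35,0],[43,3],[48,0]]
[[9,15],[10,0],[34,15],[35,3],[41,0],[43,3],[48,0]]
[[9,15],[10,0],[14,3],[17,0],[34,15],[35,3],[41,0],[43,3],[48,0]]
[[9,15],[10,0],[14,3],[17,0],[34,15],[35,3],[41,2],[43,3],[48,0]]
[[9,15],[10,0],[14,3],[17,0],[34,15],[35,3],[36,10],[44,3],[48,0]]
[[9,15],[10,0],[14,3],[17,0],[34,15],[35,3],[36,18],[37,10],[44,3],[48,0]]
[[9,15],[10,2],[14,3],[17,0],[34,15],[35,3],[36,18],[37,10],[44,3],[48,0]]
[[9,15],[10,2],[14,3],[17,0],[24,15],[35,3],[36,18],[37,10],[44,3],[48,0]]
[[9,15],[10,2],[14,3],[17,0],[21,1],[24,15],[35,3],[36,18],[37,10],[44,3],[48,0]]
[[9,15],[10,2],[14,3],[17,0],[21,1],[24,15],[35,3],[36,18],[37,10],[41,15],[42,10],[44,3],[48,0]]
[[9,15],[10,2],[14,3],[17,0],[21,1],[24,15],[35,3],[36,18],[37,15],[42,10],[44,3],[48,0]]
[[9,15],[10,2],[14,3],[17,0],[21,11],[24,15],[35,3],[36,18],[37,15],[42,10],[44,3],[48,0]]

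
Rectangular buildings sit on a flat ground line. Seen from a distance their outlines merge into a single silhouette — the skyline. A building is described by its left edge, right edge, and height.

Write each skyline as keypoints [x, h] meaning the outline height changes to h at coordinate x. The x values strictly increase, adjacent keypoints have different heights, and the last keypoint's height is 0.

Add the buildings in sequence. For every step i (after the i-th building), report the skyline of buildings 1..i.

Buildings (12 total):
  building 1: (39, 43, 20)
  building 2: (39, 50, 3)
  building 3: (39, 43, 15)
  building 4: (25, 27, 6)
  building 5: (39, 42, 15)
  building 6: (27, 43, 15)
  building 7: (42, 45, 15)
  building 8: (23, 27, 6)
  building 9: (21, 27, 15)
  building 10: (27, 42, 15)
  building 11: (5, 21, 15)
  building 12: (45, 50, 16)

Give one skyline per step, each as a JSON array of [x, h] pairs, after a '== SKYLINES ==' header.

== SKYLINES ==
[[39,20],[43,0]]
[[39,20],[43,3],[50,0]]
[[39,20],[43,3],[50,0]]
[[25,6],[27,0],[39,20],[43,3],[50,0]]
[[25,6],[27,0],[39,20],[43,3],[50,0]]
[[25,6],[27,15],[39,20],[43,3],[50,0]]
[[25,6],[27,15],[39,20],[43,15],[45,3],[50,0]]
[[23,6],[27,15],[39,20],[43,15],[45,3],[50,0]]
[[21,15],[39,20],[43,15],[45,3],[50,0]]
[[21,15],[39,20],[43,15],[45,3],[50,0]]
[[5,15],[39,20],[43,15],[45,3],[50,0]]
[[5,15],[39,20],[43,15],[45,16],[50,0]]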